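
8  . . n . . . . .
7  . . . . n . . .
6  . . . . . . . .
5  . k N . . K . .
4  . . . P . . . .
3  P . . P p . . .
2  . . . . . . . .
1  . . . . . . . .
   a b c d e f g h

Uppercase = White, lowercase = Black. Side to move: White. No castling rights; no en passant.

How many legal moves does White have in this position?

7

White to move; king on f5.
In check: yes, from the black knight on e7.
Legal moves: Kf6, Ke6, Kg5, Ke5, Kg4, Kf4, Ke4.
Count: 7.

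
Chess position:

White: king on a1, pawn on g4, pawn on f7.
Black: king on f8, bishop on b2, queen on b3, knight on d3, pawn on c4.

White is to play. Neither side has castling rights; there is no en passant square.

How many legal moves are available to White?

1

White to move; king on a1.
In check: yes, from the black bishop on b2.
Legal moves: Kb1.
Count: 1.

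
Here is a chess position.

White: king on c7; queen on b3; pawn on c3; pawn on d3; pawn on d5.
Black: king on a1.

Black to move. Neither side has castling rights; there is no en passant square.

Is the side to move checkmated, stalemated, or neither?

stalemate

Black to move; black king on a1.
In check: no.
King squares — b1: attacked by Qb3; a2: attacked by Qb3; b2: attacked by Qb3.
Legal moves for Black: none.
Not in check and no legal moves → stalemate.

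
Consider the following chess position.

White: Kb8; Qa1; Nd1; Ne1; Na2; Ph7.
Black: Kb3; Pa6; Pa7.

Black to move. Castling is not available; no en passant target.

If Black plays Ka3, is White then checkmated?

After Ka3: white king on b8; in check: no.
White is not in check, so this cannot be checkmate.

no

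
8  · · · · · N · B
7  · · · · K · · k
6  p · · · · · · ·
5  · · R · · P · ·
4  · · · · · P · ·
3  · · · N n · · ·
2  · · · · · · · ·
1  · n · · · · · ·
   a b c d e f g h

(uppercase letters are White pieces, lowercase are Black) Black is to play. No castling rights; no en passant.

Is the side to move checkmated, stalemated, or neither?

Black to move; black king on h7.
In check: yes, from the white knight on f8.
Legal moves for Black: Kxh8, Kg8, Kh6.
Black is in check but has 3 legal moves → neither.

neither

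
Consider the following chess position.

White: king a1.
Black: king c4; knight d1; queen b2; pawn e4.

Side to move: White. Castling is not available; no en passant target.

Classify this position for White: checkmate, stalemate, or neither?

checkmate

White to move; white king on a1.
In check: yes, from the black queen on b2.
King squares — b1: attacked by Qb2; a2: attacked by Qb2; b2: attacked by Nd1.
Legal moves for White: none.
In check with no legal moves → checkmate.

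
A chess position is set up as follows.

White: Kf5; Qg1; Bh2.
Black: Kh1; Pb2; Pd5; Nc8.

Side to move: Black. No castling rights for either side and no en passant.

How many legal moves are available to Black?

0

Black to move; king on h1.
In check: yes, from the white queen on g1.
Legal moves: none.
Count: 0.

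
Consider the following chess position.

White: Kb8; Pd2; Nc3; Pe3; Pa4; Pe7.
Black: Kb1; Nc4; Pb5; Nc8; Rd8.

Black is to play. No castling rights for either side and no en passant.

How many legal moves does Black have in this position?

4

Black to move; king on b1.
In check: yes, from the white knight on c3.
Legal moves: Kc2, Kb2, Kc1, Ka1.
Count: 4.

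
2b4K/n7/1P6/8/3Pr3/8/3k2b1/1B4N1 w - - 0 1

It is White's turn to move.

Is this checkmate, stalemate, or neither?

neither

White to move; white king on h8.
In check: no.
Legal moves for White: Kg8, Kh7, Kg7, Nh3, Nf3+, Ne2, Bxe4, Bd3, Bc2, Ba2, bxa7, b7, d5.
White has 13 legal moves and is not in check → neither.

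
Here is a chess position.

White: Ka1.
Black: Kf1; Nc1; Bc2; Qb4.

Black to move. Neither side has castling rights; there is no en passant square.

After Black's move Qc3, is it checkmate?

After Qc3: white king on a1; in check: yes, from the black queen on c3.
King squares — b1: attacked by Bc2; a2: attacked by Nc1; b2: attacked by Qc3.
White has no legal moves → checkmate.

yes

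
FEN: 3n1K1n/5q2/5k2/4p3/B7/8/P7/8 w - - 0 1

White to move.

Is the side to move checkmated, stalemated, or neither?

White to move; white king on f8.
In check: yes, from the black queen on f7.
King squares — e7: attacked by Kf6; f7: attacked by Kf6; g7: attacked by Kf6; e8: attacked by Qf7; g8: attacked by Qf7.
Legal moves for White: none.
In check with no legal moves → checkmate.

checkmate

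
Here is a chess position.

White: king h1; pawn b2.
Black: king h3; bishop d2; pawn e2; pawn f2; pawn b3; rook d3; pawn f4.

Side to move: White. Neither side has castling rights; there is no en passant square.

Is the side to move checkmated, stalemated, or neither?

White to move; white king on h1.
In check: no.
King squares — g1: attacked by Pf2; g2: attacked by Kh3; h2: attacked by Kh3.
Legal moves for White: none.
Not in check and no legal moves → stalemate.

stalemate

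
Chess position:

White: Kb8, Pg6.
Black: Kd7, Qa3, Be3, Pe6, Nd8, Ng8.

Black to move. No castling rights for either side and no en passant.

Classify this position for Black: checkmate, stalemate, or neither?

Black to move; black king on d7.
In check: no.
Legal moves for Black include: Ne7, Nh6, Nf6, Nf7, Nb7, Nc6+, Ke8, Ke7, Kd6, Kc6, Ba7+, Bh6, Bb6, Bg5, Bc5, Bf4#, Bd4, Bf2, ... (list truncated; more exist).
Black has legal moves and is not in check → neither.

neither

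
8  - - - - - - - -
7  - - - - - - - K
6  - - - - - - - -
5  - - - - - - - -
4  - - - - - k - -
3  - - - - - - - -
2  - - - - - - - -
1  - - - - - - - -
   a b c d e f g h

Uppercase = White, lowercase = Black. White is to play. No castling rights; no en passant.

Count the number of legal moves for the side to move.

White to move; king on h7.
In check: no.
Legal moves: Kh8, Kg8, Kg7, Kh6, Kg6.
Count: 5.

5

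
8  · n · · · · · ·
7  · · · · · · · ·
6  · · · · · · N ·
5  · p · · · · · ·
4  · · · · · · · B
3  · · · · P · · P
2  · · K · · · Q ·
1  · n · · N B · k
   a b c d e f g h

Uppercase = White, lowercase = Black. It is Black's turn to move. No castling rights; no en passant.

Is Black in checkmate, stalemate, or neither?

checkmate

Black to move; black king on h1.
In check: yes, from the white queen on g2.
King squares — g1: attacked by Qg2; g2: attacked by Ne1; h2: attacked by Qg2.
Legal moves for Black: none.
In check with no legal moves → checkmate.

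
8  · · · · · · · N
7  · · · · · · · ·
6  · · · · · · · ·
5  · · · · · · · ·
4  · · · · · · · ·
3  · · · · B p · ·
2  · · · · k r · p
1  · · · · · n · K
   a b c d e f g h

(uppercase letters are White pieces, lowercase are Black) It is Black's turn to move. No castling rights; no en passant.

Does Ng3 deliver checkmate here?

yes

After Ng3: white king on h1; in check: yes, from the black knight on g3.
King squares — g1: attacked by Ph2; g2: attacked by Rf2; h2: attacked by Rf2.
White has no legal moves → checkmate.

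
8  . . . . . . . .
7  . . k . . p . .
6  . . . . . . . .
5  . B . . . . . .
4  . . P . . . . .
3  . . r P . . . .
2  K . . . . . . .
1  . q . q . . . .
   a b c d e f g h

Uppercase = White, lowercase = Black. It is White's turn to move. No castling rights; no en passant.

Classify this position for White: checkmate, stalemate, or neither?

checkmate

White to move; white king on a2.
In check: yes, from the black queen on b1.
King squares — a1: attacked by Qb1; b1: attacked by Qd1; b2: attacked by Qb1; a3: attacked by Rc3; b3: attacked by Qb1.
Legal moves for White: none.
In check with no legal moves → checkmate.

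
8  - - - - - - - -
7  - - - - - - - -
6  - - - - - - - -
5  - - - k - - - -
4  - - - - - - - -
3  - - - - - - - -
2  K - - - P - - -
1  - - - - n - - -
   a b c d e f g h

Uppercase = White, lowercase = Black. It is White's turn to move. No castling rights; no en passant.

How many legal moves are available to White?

7

White to move; king on a2.
In check: no.
Legal moves: Kb3, Ka3, Kb2, Kb1, Ka1, e3, e4+.
Count: 7.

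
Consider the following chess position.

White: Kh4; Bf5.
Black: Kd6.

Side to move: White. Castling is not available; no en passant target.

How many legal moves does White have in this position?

White to move; king on h4.
In check: no.
Legal moves: Bc8, Bh7, Bd7, Bg6, Be6, Bg4, Be4, Bh3, Bd3, Bc2, Bb1, Kh5, Kg5, Kg4, Kh3, Kg3.
Count: 16.

16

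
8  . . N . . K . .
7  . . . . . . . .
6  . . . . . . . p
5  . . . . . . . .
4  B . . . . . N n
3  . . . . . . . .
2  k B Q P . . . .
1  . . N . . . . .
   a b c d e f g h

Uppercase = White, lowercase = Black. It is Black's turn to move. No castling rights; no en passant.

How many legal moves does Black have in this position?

Black to move; king on a2.
In check: yes, from the white knight on c1.
Legal moves: none.
Count: 0.

0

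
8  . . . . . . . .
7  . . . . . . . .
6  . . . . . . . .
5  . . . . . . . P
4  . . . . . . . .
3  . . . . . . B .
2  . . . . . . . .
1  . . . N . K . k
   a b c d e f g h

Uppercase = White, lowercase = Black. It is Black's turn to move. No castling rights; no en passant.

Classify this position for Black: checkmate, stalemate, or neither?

Black to move; black king on h1.
In check: no.
King squares — g1: attacked by Kf1; g2: attacked by Kf1; h2: attacked by Bg3.
Legal moves for Black: none.
Not in check and no legal moves → stalemate.

stalemate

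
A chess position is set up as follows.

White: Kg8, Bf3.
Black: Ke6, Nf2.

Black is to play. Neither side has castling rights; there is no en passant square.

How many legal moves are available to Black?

12

Black to move; king on e6.
In check: no.
Legal moves: Ke7, Kd7, Kf6, Kd6, Kf5, Ke5, Ng4, Ne4, Nh3, Nd3, Nh1, Nd1.
Count: 12.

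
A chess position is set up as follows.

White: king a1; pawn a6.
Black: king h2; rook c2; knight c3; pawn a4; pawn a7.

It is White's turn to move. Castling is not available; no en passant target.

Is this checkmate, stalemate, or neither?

White to move; white king on a1.
In check: no.
King squares — b1: attacked by Nc3; a2: attacked by Rc2; b2: attacked by Rc2.
Legal moves for White: none.
Not in check and no legal moves → stalemate.

stalemate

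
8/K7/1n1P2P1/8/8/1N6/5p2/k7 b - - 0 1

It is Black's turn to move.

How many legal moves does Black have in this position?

Black to move; king on a1.
In check: yes, from the white knight on b3.
Legal moves: Kb2, Ka2, Kb1.
Count: 3.

3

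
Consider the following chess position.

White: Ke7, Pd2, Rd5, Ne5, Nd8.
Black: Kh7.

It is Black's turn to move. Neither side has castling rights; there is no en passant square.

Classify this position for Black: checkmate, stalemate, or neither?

neither

Black to move; black king on h7.
In check: no.
Legal moves for Black: Kh8, Kg8, Kg7, Kh6.
Black has 4 legal moves and is not in check → neither.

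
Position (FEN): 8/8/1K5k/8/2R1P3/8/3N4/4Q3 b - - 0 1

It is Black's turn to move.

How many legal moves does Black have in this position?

Black to move; king on h6.
In check: no.
Legal moves: Kh7, Kg7, Kg6, Kh5, Kg5.
Count: 5.

5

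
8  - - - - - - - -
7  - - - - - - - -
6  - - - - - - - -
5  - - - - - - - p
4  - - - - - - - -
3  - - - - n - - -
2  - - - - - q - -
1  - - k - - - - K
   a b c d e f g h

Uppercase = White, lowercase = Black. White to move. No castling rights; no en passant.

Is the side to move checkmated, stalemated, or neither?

stalemate

White to move; white king on h1.
In check: no.
King squares — g1: attacked by Qf2; g2: attacked by Qf2; h2: attacked by Qf2.
Legal moves for White: none.
Not in check and no legal moves → stalemate.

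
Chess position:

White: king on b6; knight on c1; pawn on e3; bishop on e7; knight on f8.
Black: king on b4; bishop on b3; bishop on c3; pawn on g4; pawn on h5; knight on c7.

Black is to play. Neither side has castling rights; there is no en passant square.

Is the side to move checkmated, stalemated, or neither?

Black to move; black king on b4.
In check: yes, from the white bishop on e7.
King squares — a3: attacked by Be7; b3: own bishop; c3: own bishop; a4: available; c4: available; a5: attacked by Kb6; b5: attacked by Kb6; c5: attacked by Kb6.
Legal moves for Black: Kc4, Ka4.
Black is in check but has 2 legal moves → neither.

neither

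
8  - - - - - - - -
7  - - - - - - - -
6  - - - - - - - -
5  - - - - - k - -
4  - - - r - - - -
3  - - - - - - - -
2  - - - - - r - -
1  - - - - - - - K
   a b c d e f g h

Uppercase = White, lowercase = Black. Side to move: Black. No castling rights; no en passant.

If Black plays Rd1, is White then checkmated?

After Rd1: white king on h1; in check: yes, from the black rook on d1.
King squares — g1: attacked by Rd1; g2: attacked by Rf2; h2: attacked by Rf2.
White has no legal moves → checkmate.

yes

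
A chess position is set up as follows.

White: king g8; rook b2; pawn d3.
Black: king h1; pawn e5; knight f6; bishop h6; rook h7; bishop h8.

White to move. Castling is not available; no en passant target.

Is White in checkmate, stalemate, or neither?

White to move; white king on g8.
In check: yes, from the black knight on f6.
King squares — f7: attacked by Rh7; g7: attacked by Bh6; h7: attacked by Nf6; f8: attacked by Bh6; h8: attacked by Rh7.
Legal moves for White: none.
In check with no legal moves → checkmate.

checkmate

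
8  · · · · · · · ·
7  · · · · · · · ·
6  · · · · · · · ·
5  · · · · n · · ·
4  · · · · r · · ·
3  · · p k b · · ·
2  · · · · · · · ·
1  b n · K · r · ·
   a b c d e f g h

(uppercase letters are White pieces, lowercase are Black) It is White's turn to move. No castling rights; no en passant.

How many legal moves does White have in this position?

White to move; king on d1.
In check: yes, from the black rook on f1.
Legal moves: none.
Count: 0.

0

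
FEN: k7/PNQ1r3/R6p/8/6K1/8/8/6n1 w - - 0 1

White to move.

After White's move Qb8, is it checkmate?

After Qb8: black king on a8; in check: yes, from the white queen on b8.
King squares — a7: attacked by Ra6; b7: attacked by Qb8; b8: attacked by Pa7.
Black has no legal moves → checkmate.

yes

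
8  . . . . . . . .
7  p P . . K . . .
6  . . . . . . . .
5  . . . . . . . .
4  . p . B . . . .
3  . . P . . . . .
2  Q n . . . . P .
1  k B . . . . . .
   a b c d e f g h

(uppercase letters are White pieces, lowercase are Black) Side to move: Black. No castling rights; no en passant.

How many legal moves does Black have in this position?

Black to move; king on a1.
In check: yes, from the white queen on a2.
Legal moves: none.
Count: 0.

0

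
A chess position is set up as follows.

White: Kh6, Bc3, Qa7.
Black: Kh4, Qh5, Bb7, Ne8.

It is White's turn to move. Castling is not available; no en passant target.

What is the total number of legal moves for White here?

White to move; king on h6.
In check: yes, from the black queen on h5.
Legal moves: none.
Count: 0.

0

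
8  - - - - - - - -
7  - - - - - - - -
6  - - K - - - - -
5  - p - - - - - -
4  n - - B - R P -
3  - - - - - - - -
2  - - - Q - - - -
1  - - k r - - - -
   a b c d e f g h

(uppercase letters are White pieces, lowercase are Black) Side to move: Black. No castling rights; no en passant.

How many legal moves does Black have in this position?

Black to move; king on c1.
In check: yes, from the white queen on d2.
Legal moves: Kxd2, Kb1, Rxd2.
Count: 3.

3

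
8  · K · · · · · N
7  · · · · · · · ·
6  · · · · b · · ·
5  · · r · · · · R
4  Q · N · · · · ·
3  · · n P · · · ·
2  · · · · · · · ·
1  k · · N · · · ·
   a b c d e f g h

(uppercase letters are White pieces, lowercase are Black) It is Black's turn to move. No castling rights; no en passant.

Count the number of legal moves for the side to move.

3

Black to move; king on a1.
In check: yes, from the white queen on a4.
Legal moves: Kb1, Nxa4, Na2.
Count: 3.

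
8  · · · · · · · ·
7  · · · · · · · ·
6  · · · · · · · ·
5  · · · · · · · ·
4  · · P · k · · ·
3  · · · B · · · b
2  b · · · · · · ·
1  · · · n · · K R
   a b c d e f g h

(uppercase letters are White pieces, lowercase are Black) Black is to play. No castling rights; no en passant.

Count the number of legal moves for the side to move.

Black to move; king on e4.
In check: yes, from the white bishop on d3.
Legal moves: Ke5, Kf4, Kd4, Kf3, Ke3, Kxd3.
Count: 6.

6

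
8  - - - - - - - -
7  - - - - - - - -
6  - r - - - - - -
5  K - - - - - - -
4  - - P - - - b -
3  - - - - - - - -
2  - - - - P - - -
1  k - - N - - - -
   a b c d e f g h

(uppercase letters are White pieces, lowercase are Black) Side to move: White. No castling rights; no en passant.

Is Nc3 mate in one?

no

After Nc3: black king on a1; in check: no.
Black is not in check, so this cannot be checkmate.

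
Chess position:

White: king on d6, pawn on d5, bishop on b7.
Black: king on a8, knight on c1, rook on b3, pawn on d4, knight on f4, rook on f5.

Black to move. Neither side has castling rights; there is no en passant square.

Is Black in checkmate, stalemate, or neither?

neither

Black to move; black king on a8.
In check: yes, from the white bishop on b7.
King squares — a7: available; b7: available; b8: available.
Legal moves for Black: Kb8, Kxb7, Ka7, Rxb7.
Black is in check but has 4 legal moves → neither.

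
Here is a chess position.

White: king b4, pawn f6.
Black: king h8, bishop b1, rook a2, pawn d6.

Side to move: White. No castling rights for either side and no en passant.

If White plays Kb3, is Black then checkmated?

no

After Kb3: black king on h8; in check: no.
Black is not in check, so this cannot be checkmate.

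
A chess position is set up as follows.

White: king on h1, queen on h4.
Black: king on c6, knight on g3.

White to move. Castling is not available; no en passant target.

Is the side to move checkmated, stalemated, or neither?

White to move; white king on h1.
In check: yes, from the black knight on g3.
King squares — g1: available; g2: available; h2: available.
Legal moves for White: Kh2, Kg2, Kg1, Qxg3.
White is in check but has 4 legal moves → neither.

neither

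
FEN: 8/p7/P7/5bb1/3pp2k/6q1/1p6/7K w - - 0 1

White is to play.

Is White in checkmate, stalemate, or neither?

stalemate

White to move; white king on h1.
In check: no.
King squares — g1: attacked by Qg3; g2: attacked by Qg3; h2: attacked by Qg3.
Legal moves for White: none.
Not in check and no legal moves → stalemate.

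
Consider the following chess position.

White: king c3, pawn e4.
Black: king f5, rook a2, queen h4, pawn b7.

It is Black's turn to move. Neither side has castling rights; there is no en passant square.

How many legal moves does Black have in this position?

9

Black to move; king on f5.
In check: yes, from the white pawn on e4.
Legal moves: Kg6, Kf6, Ke6, Kg5, Ke5, Kg4, Kf4, Kxe4, Qxe4.
Count: 9.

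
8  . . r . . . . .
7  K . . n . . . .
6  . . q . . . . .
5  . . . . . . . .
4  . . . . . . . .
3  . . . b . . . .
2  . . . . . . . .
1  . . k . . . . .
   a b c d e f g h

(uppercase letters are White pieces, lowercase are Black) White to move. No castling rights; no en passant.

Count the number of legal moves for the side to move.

White to move; king on a7.
In check: no.
Legal moves: none.
Count: 0.

0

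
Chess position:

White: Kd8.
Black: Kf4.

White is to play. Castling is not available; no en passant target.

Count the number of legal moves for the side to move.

White to move; king on d8.
In check: no.
Legal moves: Ke8, Kc8, Ke7, Kd7, Kc7.
Count: 5.

5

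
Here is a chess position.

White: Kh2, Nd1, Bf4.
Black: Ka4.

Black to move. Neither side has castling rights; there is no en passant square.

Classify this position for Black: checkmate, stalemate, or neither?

Black to move; black king on a4.
In check: no.
Legal moves for Black: Kb5, Ka5, Kb4, Kb3, Ka3.
Black has 5 legal moves and is not in check → neither.

neither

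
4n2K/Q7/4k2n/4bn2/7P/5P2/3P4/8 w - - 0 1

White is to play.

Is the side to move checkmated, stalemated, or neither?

White to move; white king on h8.
In check: yes, from the black bishop on e5.
Legal moves for White: Kh7, Qg7.
White is in check but has 2 legal moves → neither.

neither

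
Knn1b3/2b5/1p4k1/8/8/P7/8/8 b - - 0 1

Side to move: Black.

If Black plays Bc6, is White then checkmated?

yes

After Bc6: white king on a8; in check: yes, from the black bishop on c6.
King squares — a7: attacked by Nc8; b7: attacked by Bc6; b8: attacked by Bc7.
White has no legal moves → checkmate.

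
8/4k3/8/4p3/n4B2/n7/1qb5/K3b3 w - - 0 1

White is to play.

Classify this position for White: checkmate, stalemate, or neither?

checkmate

White to move; white king on a1.
In check: yes, from the black queen on b2.
King squares — b1: attacked by Qb2; a2: attacked by Qb2; b2: attacked by Na4.
Legal moves for White: none.
In check with no legal moves → checkmate.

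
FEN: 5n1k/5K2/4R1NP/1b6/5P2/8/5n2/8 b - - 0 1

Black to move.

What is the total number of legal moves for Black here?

Black to move; king on h8.
In check: yes, from the white knight on g6.
Legal moves: Kh7, Nxg6.
Count: 2.

2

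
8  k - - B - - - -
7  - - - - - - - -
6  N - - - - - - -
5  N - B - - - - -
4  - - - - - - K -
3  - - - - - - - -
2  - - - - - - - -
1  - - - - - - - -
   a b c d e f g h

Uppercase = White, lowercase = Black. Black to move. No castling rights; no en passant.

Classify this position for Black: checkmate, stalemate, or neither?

Black to move; black king on a8.
In check: no.
King squares — a7: attacked by Bc5; b7: attacked by Na5; b8: attacked by Na6.
Legal moves for Black: none.
Not in check and no legal moves → stalemate.

stalemate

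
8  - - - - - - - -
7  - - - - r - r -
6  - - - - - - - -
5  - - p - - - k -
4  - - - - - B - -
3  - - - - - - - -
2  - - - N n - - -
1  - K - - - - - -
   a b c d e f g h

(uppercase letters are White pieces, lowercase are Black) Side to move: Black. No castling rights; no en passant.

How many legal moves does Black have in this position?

8

Black to move; king on g5.
In check: yes, from the white bishop on f4.
Legal moves: Kg6, Kf6, Kh5, Kf5, Kh4, Kg4, Kxf4, Nxf4.
Count: 8.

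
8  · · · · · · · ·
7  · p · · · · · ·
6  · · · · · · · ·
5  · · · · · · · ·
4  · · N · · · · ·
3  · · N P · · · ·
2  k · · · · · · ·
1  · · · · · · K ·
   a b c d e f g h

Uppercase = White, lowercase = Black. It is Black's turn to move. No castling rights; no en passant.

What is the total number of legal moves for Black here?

2

Black to move; king on a2.
In check: yes, from the white knight on c3.
Legal moves: Kb3, Ka1.
Count: 2.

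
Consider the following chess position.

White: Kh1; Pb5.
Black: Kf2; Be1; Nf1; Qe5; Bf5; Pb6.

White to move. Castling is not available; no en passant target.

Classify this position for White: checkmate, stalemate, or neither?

stalemate

White to move; white king on h1.
In check: no.
King squares — g1: attacked by Kf2; g2: attacked by Kf2; h2: attacked by Nf1.
Legal moves for White: none.
Not in check and no legal moves → stalemate.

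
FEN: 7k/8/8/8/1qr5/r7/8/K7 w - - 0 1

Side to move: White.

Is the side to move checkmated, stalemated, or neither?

checkmate

White to move; white king on a1.
In check: yes, from the black rook on a3.
King squares — b1: attacked by Qb4; a2: attacked by Ra3; b2: attacked by Qb4.
Legal moves for White: none.
In check with no legal moves → checkmate.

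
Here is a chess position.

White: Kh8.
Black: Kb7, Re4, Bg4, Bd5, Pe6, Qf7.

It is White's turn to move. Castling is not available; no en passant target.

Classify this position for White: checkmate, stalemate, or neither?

White to move; white king on h8.
In check: no.
King squares — g7: attacked by Qf7; h7: attacked by Qf7; g8: attacked by Qf7.
Legal moves for White: none.
Not in check and no legal moves → stalemate.

stalemate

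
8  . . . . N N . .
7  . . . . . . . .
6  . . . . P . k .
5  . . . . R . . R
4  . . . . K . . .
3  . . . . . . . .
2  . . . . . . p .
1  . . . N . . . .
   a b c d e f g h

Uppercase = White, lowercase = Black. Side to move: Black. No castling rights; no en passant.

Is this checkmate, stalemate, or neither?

Black to move; black king on g6.
In check: yes, from the white knight on f8.
King squares — f5: attacked by Ke4; g5: attacked by Re5; h5: attacked by Re5; f6: attacked by Ne8; h6: attacked by Rh5; f7: attacked by Pe6; g7: attacked by Ne8; h7: attacked by Rh5.
Legal moves for Black: none.
In check with no legal moves → checkmate.

checkmate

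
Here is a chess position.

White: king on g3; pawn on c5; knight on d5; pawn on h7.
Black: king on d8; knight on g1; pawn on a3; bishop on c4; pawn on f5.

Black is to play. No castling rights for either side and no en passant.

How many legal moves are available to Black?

16

Black to move; king on d8.
In check: no.
Legal moves: Ke8, Kc8, Kd7, Ba6, Bxd5, Bb5, Bd3, Bb3, Be2, Ba2, Bf1, Nh3, Nf3, Ne2+, f4+, a2.
Count: 16.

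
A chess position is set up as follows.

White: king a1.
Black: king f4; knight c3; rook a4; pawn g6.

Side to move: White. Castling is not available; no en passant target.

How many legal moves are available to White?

White to move; king on a1.
In check: yes, from the black rook on a4.
Legal moves: Kb2.
Count: 1.

1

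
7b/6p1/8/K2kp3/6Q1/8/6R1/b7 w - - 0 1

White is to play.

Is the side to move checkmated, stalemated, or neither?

neither

White to move; white king on a5.
In check: no.
Legal moves for White include: Kb6, Ka6, Kb5, Kb4, Ka4, Qc8, Qxg7, Qd7+, Qg6, Qe6+, Qh5, Qg5, Qf5, Qh4, Qf4, Qe4+, Qd4+, Qc4+, ... (list truncated; more exist).
White has legal moves and is not in check → neither.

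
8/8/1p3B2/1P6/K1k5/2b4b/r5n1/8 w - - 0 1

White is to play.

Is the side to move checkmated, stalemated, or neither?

White to move; white king on a4.
In check: yes, from the black rook on a2.
King squares — a3: attacked by Ra2; b3: attacked by Kc4; b4: attacked by Bc3; a5: attacked by Ra2; b5: own pawn.
Legal moves for White: none.
In check with no legal moves → checkmate.

checkmate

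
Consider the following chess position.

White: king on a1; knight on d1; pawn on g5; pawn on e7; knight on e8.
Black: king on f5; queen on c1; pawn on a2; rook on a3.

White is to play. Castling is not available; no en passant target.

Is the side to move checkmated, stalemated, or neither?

checkmate

White to move; white king on a1.
In check: yes, from the black queen on c1.
King squares — b1: attacked by Qc1; a2: attacked by Ra3; b2: attacked by Qc1.
Legal moves for White: none.
In check with no legal moves → checkmate.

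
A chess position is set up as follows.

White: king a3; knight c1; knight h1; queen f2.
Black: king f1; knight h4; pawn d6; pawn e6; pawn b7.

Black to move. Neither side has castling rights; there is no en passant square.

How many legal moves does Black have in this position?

Black to move; king on f1.
In check: yes, from the white queen on f2.
Legal moves: none.
Count: 0.

0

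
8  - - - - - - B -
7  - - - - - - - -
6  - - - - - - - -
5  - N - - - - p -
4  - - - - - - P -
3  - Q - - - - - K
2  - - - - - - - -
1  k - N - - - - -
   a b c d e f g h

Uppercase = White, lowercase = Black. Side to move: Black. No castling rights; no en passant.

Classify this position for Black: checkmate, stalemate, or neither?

stalemate

Black to move; black king on a1.
In check: no.
King squares — b1: attacked by Qb3; a2: attacked by Nc1; b2: attacked by Qb3.
Legal moves for Black: none.
Not in check and no legal moves → stalemate.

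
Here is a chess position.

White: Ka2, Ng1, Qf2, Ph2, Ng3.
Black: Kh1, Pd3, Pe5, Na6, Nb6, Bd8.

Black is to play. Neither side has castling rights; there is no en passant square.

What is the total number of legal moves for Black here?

Black to move; king on h1.
In check: yes, from the white knight on g3.
Legal moves: none.
Count: 0.

0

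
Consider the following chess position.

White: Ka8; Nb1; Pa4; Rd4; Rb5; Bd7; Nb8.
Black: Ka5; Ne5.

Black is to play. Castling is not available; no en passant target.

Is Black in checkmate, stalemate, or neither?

Black to move; black king on a5.
In check: yes, from the white rook on b5.
King squares — a4: attacked by Rd4; b4: attacked by Rd4; b5: attacked by Pa4; a6: attacked by Nb8; b6: attacked by Rb5.
Legal moves for Black: none.
In check with no legal moves → checkmate.

checkmate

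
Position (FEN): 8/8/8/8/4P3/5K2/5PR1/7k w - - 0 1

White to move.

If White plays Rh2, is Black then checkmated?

After Rh2: black king on h1; in check: yes, from the white rook on h2.
Black has 2 legal replies: Kxh2, Kg1.
In check but a legal move exists → not checkmate.

no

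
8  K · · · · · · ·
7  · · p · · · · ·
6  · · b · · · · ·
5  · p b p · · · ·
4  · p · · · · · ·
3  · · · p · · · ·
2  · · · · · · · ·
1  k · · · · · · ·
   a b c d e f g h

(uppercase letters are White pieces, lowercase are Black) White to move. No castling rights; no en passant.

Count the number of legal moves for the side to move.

1

White to move; king on a8.
In check: yes, from the black bishop on c6.
Legal moves: Kb8.
Count: 1.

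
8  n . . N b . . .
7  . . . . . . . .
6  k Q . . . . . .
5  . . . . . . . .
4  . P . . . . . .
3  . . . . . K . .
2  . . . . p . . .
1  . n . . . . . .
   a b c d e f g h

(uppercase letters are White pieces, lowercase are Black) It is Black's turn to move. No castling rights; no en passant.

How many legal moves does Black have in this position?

Black to move; king on a6.
In check: yes, from the white queen on b6.
Legal moves: Kxb6, Nxb6.
Count: 2.

2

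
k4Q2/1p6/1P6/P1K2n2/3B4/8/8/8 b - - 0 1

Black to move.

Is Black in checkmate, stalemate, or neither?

checkmate

Black to move; black king on a8.
In check: yes, from the white queen on f8.
King squares — a7: attacked by Pb6; b7: own pawn; b8: attacked by Qf8.
Legal moves for Black: none.
In check with no legal moves → checkmate.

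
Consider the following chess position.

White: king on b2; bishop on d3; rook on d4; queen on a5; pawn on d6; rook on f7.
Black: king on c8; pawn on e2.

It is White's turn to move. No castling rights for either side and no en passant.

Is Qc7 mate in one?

yes

After Qc7: black king on c8; in check: yes, from the white queen on c7.
King squares — b7: attacked by Qc7; c7: attacked by Pd6; d7: attacked by Qc7; b8: attacked by Qc7; d8: attacked by Qc7.
Black has no legal moves → checkmate.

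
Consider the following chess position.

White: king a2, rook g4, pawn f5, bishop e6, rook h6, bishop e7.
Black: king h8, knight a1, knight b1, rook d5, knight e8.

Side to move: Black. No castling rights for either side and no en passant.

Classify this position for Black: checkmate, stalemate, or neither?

Black to move; black king on h8.
In check: yes, from the white rook on h6.
King squares — g7: attacked by Rg4; h7: attacked by Rh6; g8: attacked by Rg4.
Legal moves for Black: none.
In check with no legal moves → checkmate.

checkmate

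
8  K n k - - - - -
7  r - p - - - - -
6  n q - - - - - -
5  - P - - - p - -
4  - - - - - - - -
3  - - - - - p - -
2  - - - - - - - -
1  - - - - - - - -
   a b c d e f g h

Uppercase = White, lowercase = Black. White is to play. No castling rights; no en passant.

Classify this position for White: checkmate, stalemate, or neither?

White to move; white king on a8.
In check: yes, from the black rook on a7.
King squares — a7: attacked by Qb6; b7: attacked by Qb6; b8: attacked by Na6.
Legal moves for White: none.
In check with no legal moves → checkmate.

checkmate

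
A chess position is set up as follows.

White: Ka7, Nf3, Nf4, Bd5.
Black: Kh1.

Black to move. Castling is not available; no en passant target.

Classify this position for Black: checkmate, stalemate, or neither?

Black to move; black king on h1.
In check: no.
King squares — g1: attacked by Nf3; g2: attacked by Nf4; h2: attacked by Nf3.
Legal moves for Black: none.
Not in check and no legal moves → stalemate.

stalemate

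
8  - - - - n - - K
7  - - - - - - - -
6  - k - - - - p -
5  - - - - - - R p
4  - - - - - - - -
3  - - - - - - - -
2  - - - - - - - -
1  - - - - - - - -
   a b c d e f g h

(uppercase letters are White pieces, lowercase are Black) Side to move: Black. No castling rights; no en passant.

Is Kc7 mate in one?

no

After Kc7: white king on h8; in check: no.
White is not in check, so this cannot be checkmate.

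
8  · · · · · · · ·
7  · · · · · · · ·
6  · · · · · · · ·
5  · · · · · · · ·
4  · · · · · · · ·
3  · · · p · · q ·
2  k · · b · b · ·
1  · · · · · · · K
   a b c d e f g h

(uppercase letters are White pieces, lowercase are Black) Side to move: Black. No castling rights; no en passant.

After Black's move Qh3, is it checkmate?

After Qh3: white king on h1; in check: yes, from the black queen on h3.
King squares — g1: attacked by Bf2; g2: attacked by Qh3; h2: attacked by Qh3.
White has no legal moves → checkmate.

yes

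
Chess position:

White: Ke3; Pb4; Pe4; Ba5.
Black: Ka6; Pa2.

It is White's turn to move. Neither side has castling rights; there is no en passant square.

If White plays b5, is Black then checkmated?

no

After b5: black king on a6; in check: yes, from the white pawn on b5.
Black has 4 legal replies: Kb7, Ka7, Kxb5, Kxa5.
In check but a legal move exists → not checkmate.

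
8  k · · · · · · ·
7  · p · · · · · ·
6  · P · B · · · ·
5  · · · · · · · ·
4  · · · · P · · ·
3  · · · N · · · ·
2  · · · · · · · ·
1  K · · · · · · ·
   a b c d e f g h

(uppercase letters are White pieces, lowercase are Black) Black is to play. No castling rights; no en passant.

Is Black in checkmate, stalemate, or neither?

stalemate

Black to move; black king on a8.
In check: no.
King squares — a7: attacked by Pb6; b7: own pawn; b8: attacked by Bd6.
Legal moves for Black: none.
Not in check and no legal moves → stalemate.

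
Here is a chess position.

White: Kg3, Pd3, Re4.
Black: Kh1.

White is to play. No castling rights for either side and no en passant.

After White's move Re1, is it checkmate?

yes

After Re1: black king on h1; in check: yes, from the white rook on e1.
King squares — g1: attacked by Re1; g2: attacked by Kg3; h2: attacked by Kg3.
Black has no legal moves → checkmate.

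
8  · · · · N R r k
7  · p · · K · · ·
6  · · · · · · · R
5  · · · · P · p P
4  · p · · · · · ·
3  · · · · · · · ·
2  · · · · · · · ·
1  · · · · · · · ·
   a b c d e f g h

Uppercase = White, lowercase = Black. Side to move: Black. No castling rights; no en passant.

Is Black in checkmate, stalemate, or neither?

checkmate

Black to move; black king on h8.
In check: yes, from the white rook on h6.
King squares — g7: attacked by Ne8; h7: attacked by Rh6; g8: own rook.
Legal moves for Black: none.
In check with no legal moves → checkmate.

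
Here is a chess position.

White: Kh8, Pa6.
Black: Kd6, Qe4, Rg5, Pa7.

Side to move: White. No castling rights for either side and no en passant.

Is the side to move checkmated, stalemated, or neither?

stalemate

White to move; white king on h8.
In check: no.
King squares — g7: attacked by Rg5; h7: attacked by Qe4; g8: attacked by Rg5.
Legal moves for White: none.
Not in check and no legal moves → stalemate.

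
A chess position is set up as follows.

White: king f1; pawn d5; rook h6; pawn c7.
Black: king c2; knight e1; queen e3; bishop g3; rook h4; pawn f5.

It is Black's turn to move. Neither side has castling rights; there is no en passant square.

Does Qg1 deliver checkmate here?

no

After Qg1: white king on f1; in check: yes, from the black queen on g1.
White has 2 legal replies: Ke2, Kxg1.
In check but a legal move exists → not checkmate.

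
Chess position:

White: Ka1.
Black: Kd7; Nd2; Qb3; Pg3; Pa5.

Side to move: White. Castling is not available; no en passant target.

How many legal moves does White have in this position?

White to move; king on a1.
In check: no.
Legal moves: none.
Count: 0.

0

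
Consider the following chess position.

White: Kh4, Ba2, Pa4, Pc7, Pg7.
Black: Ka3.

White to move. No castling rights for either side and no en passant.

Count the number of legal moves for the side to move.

White to move; king on h4.
In check: no.
Legal moves: Kh5, Kg5, Kg4, Kh3, Kg3, Bg8, Bf7, Be6, Bd5, Bc4, Bb3, Bb1, g8=Q, g8=R, g8=B, g8=N, c8=Q, c8=R, c8=B, c8=N, a5.
Count: 21.

21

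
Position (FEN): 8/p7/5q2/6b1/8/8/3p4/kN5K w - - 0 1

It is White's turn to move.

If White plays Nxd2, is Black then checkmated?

After Nxd2: black king on a1; in check: no.
Black is not in check, so this cannot be checkmate.

no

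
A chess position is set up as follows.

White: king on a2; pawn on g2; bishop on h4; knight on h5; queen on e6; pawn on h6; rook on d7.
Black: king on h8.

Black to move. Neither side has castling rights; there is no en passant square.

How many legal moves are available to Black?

Black to move; king on h8.
In check: no.
Legal moves: none.
Count: 0.

0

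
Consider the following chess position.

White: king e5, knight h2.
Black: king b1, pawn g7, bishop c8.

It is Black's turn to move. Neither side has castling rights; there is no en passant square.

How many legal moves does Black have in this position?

Black to move; king on b1.
In check: no.
Legal moves: Bd7, Bb7, Be6, Ba6, Bf5, Bg4, Bh3, Kc2, Kb2, Ka2, Kc1, Ka1, g6, g5.
Count: 14.

14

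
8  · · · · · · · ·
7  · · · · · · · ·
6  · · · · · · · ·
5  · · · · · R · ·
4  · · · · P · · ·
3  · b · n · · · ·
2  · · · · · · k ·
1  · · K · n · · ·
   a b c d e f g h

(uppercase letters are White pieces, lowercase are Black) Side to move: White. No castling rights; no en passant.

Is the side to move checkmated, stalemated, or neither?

neither

White to move; white king on c1.
In check: yes, from the black knight on d3.
King squares — b1: available; d1: attacked by Bb3; b2: attacked by Nd3; c2: attacked by Ne1; d2: available.
Legal moves for White: Kd2, Kb1.
White is in check but has 2 legal moves → neither.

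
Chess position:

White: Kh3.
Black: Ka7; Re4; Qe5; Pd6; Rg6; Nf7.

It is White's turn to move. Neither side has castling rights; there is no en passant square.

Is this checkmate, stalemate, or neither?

White to move; white king on h3.
In check: no.
King squares — g2: attacked by Rg6; h2: attacked by Qe5; g3: attacked by Qe5; g4: attacked by Re4; h4: attacked by Re4.
Legal moves for White: none.
Not in check and no legal moves → stalemate.

stalemate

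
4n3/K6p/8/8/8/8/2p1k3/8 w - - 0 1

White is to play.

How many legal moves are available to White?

5

White to move; king on a7.
In check: no.
Legal moves: Kb8, Ka8, Kb7, Kb6, Ka6.
Count: 5.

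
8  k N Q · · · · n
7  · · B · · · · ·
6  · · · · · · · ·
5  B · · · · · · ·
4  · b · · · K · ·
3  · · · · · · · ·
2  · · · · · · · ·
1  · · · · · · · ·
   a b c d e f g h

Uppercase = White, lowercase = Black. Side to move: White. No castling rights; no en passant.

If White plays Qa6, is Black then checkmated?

yes

After Qa6: black king on a8; in check: yes, from the white queen on a6.
King squares — a7: attacked by Qa6; b7: attacked by Qa6; b8: attacked by Bc7.
Black has no legal moves → checkmate.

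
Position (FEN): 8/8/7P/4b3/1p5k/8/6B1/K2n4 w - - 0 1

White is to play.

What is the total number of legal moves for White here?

White to move; king on a1.
In check: yes, from the black bishop on e5.
Legal moves: Ka2, Kb1.
Count: 2.

2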